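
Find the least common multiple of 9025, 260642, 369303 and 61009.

lcm(9025, 260642) = 9025·260642/gcd = 2352294050/361 = 6516050
lcm(6516050, 369303) = 6516050·369303/gcd = 2406396813150/361 = 6665919150
lcm(6665919150, 61009) = 6665919150·61009/gcd = 406681061422350/361 = 1126540336350

1126540336350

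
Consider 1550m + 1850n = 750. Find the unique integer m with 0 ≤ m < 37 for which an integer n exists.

gcd(1550, 1850) = 50 (Euclid: 1850 = 1·1550 + 300; 1550 = 5·300 + 50; 300 = 6·50 + 0), and 50 | 750.
Extended Euclid: 1550·(6) + 1850·(-5) = 50. Scale by 15: m₀ = 90.
General solution m = m₀ + 37t; reducing mod 37 gives m = 16 (and n = -13).

16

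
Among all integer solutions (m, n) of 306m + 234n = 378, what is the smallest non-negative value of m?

Reduce mod 234: 306m ≡ 378 (mod 234). With g = gcd(306, 234) = 18 dividing 378, divide through: 17m ≡ 21 (mod 13).
Since gcd(17, 13) = 1, m ≡ 21·(17)⁻¹ ≡ 2 (mod 13). Smallest non-negative: 2.

2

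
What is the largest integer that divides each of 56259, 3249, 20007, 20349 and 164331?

gcd(56259, 3249): 56259 = 17·3249 + 1026; 3249 = 3·1026 + 171; 1026 = 6·171 + 0 → 171
gcd(171, 20007): 20007 = 117·171 + 0 → 171
gcd(171, 20349): 20349 = 119·171 + 0 → 171
gcd(171, 164331): 164331 = 961·171 + 0 → 171

171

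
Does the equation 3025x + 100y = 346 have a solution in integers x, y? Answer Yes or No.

By Bézout, 3025x + 100y = 346 has integer solutions iff gcd(3025, 100) | 346.
Euclid: 3025 = 30·100 + 25; 100 = 4·25 + 0. gcd = 25; 346 mod 25 = 21. No.

No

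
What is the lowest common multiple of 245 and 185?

9065

gcd first: 245 = 1·185 + 60; 185 = 3·60 + 5; 60 = 12·5 + 0 → gcd = 5
lcm = 245·185/gcd = 45325/5 = 9065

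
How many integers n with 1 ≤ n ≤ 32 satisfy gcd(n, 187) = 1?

29

Prime factors of 187: 11, 17. Count integers ≤ 32 divisible by none of them.
By inclusion–exclusion: 32 − ⌊32/11⌋ − ⌊32/17⌋ + ⌊32/187⌋ = 29.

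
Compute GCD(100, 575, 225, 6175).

gcd(100, 575): 575 = 5·100 + 75; 100 = 1·75 + 25; 75 = 3·25 + 0 → 25
gcd(25, 225): 225 = 9·25 + 0 → 25
gcd(25, 6175): 6175 = 247·25 + 0 → 25

25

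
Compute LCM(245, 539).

2695

gcd first: 539 = 2·245 + 49; 245 = 5·49 + 0 → gcd = 49
lcm = 245·539/gcd = 132055/49 = 2695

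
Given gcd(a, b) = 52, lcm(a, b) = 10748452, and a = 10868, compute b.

51428

Using ab = gcd(a,b)·lcm(a,b) = 52·10748452 = 558919504, we get b = 558919504/10868 = 51428.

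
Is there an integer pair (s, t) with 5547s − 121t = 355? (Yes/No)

gcd(5547, 121): 5547 = 45·121 + 102; 121 = 1·102 + 19; 102 = 5·19 + 7; 19 = 2·7 + 5; 7 = 1·5 + 2; 5 = 2·2 + 1; 2 = 2·1 + 0 → 1
1 divides 355, so a solution exists.

Yes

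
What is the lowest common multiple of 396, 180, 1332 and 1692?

3443220

396 = 2² · 3² · 11; 180 = 2² · 3² · 5; 1332 = 2² · 3² · 37; 1692 = 2² · 3² · 47
lcm takes max exponent of each prime: 2² · 3² · 5 · 11 · 37 · 47 = 3443220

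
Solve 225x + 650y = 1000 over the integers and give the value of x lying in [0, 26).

gcd(225, 650) = 25 (Euclid: 650 = 2·225 + 200; 225 = 1·200 + 25; 200 = 8·25 + 0), and 25 | 1000.
Extended Euclid: 225·(3) + 650·(-1) = 25. Scale by 40: x₀ = 120.
General solution x = x₀ + 26t; reducing mod 26 gives x = 16 (and y = -4).

16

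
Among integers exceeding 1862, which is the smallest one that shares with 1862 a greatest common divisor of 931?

Multiples of 931 above 1862: 931·3, 931·4, … . Need the cofactor coprime to 1862/931 = 2.
Checking s = 3, 4, … the first with gcd(s, 2) = 1 is s = 3, giving 2793.

2793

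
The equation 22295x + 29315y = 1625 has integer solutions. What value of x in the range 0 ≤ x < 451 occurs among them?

gcd(22295, 29315) = 65 (Euclid: 29315 = 1·22295 + 7020; 22295 = 3·7020 + 1235; 7020 = 5·1235 + 845; 1235 = 1·845 + 390; 845 = 2·390 + 65; 390 = 6·65 + 0), and 65 | 1625.
Extended Euclid: 22295·(-71) + 29315·(54) = 65. Scale by 25: x₀ = -1775.
General solution x = x₀ + 451t; reducing mod 451 gives x = 29 (and y = -22).

29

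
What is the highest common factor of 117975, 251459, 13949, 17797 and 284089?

13

117975 = 3 · 5² · 11² · 13; 251459 = 13 · 23 · 29²; 13949 = 13 · 29 · 37; 17797 = 13 · 37²; 284089 = 13² · 41²
gcd takes min exponent of each prime: 13 = 13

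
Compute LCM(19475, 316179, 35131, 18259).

311444219475

lcm(19475, 316179) = 19475·316179/gcd = 6157586025/19 = 324083475
lcm(324083475, 35131) = 324083475·35131/gcd = 11385376560225/35131 = 324083475
lcm(324083475, 18259) = 324083475·18259/gcd = 5917440170025/19 = 311444219475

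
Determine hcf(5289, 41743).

1

Euclid: 41743 = 7·5289 + 4720; 5289 = 1·4720 + 569; 4720 = 8·569 + 168; 569 = 3·168 + 65; 168 = 2·65 + 38; 65 = 1·38 + 27; 38 = 1·27 + 11; 27 = 2·11 + 5; 11 = 2·5 + 1; 5 = 5·1 + 0. Last nonzero remainder: 1.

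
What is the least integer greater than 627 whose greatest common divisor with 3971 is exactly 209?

836

Multiples of 209 above 627: 209·4, 209·5, … . Need the cofactor coprime to 3971/209 = 19.
Checking s = 4, 5, … the first with gcd(s, 19) = 1 is s = 4, giving 836.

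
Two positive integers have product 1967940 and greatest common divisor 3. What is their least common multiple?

For any two positive integers, gcd × lcm equals their product. Hence lcm = 1967940 / 3 = 655980.

655980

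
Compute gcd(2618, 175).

2618 = 2 · 7 · 11 · 17
175 = 5² · 7
Common: 7 = 7

7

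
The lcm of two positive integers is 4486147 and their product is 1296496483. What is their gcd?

289

From gcd × lcm = pq: gcd = 1296496483 / 4486147 = 289.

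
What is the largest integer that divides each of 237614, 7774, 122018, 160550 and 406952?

338

gcd(237614, 7774): 237614 = 30·7774 + 4394; 7774 = 1·4394 + 3380; 4394 = 1·3380 + 1014; 3380 = 3·1014 + 338; 1014 = 3·338 + 0 → 338
gcd(338, 122018): 122018 = 361·338 + 0 → 338
gcd(338, 160550): 160550 = 475·338 + 0 → 338
gcd(338, 406952): 406952 = 1204·338 + 0 → 338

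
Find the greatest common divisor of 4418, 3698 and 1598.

2

gcd(4418, 3698): 4418 = 1·3698 + 720; 3698 = 5·720 + 98; 720 = 7·98 + 34; 98 = 2·34 + 30; 34 = 1·30 + 4; 30 = 7·4 + 2; 4 = 2·2 + 0 → 2
gcd(2, 1598): 1598 = 799·2 + 0 → 2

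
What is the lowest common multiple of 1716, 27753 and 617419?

81002903124

1716 = 2² · 3 · 11 · 13; 27753 = 3 · 11 · 29²; 617419 = 11 · 37² · 41
lcm takes max exponent of each prime: 2² · 3 · 11 · 13 · 29² · 37² · 41 = 81002903124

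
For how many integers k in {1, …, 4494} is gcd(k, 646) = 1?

2004

Prime factors of 646: 2, 17, 19. Count integers ≤ 4494 divisible by none of them.
By inclusion–exclusion: 4494 − ⌊4494/2⌋ − ⌊4494/17⌋ − ⌊4494/19⌋ + ⌊4494/34⌋ + ⌊4494/38⌋ + ⌊4494/323⌋ − ⌊4494/646⌋ = 2004.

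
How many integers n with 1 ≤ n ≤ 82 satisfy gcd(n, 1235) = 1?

57

Prime factors of 1235: 5, 13, 19. Count integers ≤ 82 divisible by none of them.
By inclusion–exclusion: 82 − ⌊82/5⌋ − ⌊82/13⌋ − ⌊82/19⌋ + ⌊82/65⌋ + ⌊82/95⌋ + ⌊82/247⌋ − ⌊82/1235⌋ = 57.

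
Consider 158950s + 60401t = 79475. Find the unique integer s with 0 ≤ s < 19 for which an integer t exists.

10

gcd(158950, 60401) = 3179 (Euclid: 158950 = 2·60401 + 38148; 60401 = 1·38148 + 22253; 38148 = 1·22253 + 15895; 22253 = 1·15895 + 6358; 15895 = 2·6358 + 3179; 6358 = 2·3179 + 0), and 3179 | 79475.
Extended Euclid: 158950·(8) + 60401·(-21) = 3179. Scale by 25: s₀ = 200.
General solution s = s₀ + 19k; reducing mod 19 gives s = 10 (and t = -25).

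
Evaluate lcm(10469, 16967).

10469 = 19² · 29; 16967 = 19² · 47
max exponents: 19² · 29 · 47 = 492043

492043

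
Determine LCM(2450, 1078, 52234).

14364350

2450 = 2 · 5² · 7²; 1078 = 2 · 7² · 11; 52234 = 2 · 7² · 13 · 41
lcm takes max exponent of each prime: 2 · 5² · 7² · 11 · 13 · 41 = 14364350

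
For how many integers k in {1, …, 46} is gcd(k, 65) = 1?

65 = 5·13. Inclusion–exclusion on these primes:
46 − ⌊46/5⌋ − ⌊46/13⌋ + ⌊46/65⌋ = 34

34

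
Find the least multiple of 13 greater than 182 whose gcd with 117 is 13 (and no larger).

208

gcd(t, 117) = 13 forces 13 | t; write t = 13s. Then gcd(13s, 13·9) = 13·gcd(s, 9), so need gcd(s, 9) = 1.
13s > 182 gives s ≥ 15. The least s ≥ 15 coprime to 9 is 16, so t = 13·16 = 208.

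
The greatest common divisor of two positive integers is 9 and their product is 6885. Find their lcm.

For any two positive integers, gcd × lcm equals their product. Hence lcm = 6885 / 9 = 765.

765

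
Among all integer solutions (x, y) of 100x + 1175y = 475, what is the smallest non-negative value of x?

40

Reduce mod 1175: 100x ≡ 475 (mod 1175). With g = gcd(100, 1175) = 25 dividing 475, divide through: 4x ≡ 19 (mod 47).
Since gcd(4, 47) = 1, x ≡ 19·(4)⁻¹ ≡ 40 (mod 47). Smallest non-negative: 40.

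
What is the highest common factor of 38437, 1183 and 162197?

7

38437 = 7 · 17² · 19; 1183 = 7 · 13²; 162197 = 7 · 17 · 29 · 47
gcd takes min exponent of each prime: 7 = 7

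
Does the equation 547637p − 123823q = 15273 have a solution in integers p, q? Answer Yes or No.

By Bézout, 547637p − 123823q = 15273 has integer solutions iff gcd(547637, 123823) | 15273.
Euclid: 547637 = 4·123823 + 52345; 123823 = 2·52345 + 19133; 52345 = 2·19133 + 14079; 19133 = 1·14079 + 5054; 14079 = 2·5054 + 3971; 5054 = 1·3971 + 1083; 3971 = 3·1083 + 722; 1083 = 1·722 + 361; 722 = 2·361 + 0. gcd = 361; 15273 mod 361 = 111. No.

No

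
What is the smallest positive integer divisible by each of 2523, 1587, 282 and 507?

21202519962

lcm(2523, 1587) = 2523·1587/gcd = 4004001/3 = 1334667
lcm(1334667, 282) = 1334667·282/gcd = 376376094/3 = 125458698
lcm(125458698, 507) = 125458698·507/gcd = 63607559886/3 = 21202519962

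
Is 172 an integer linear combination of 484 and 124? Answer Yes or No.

Yes

By Bézout, 484u − 124v = 172 has integer solutions iff gcd(484, 124) | 172.
Euclid: 484 = 3·124 + 112; 124 = 1·112 + 12; 112 = 9·12 + 4; 12 = 3·4 + 0. gcd = 4; 172 mod 4 = 0. Yes.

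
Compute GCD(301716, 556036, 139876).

1156

gcd(301716, 556036): 556036 = 1·301716 + 254320; 301716 = 1·254320 + 47396; 254320 = 5·47396 + 17340; 47396 = 2·17340 + 12716; 17340 = 1·12716 + 4624; 12716 = 2·4624 + 3468; 4624 = 1·3468 + 1156; 3468 = 3·1156 + 0 → 1156
gcd(1156, 139876): 139876 = 121·1156 + 0 → 1156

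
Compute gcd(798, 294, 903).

21

798 = 2 · 3 · 7 · 19; 294 = 2 · 3 · 7²; 903 = 3 · 7 · 43
gcd takes min exponent of each prime: 3 · 7 = 21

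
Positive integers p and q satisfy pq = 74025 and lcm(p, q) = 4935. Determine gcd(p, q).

15

From gcd × lcm = pq: gcd = 74025 / 4935 = 15.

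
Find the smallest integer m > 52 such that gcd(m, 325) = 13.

78

Multiples of 13 above 52: 13·5, 13·6, … . Need the cofactor coprime to 325/13 = 25.
Checking s = 5, 6, … the first with gcd(s, 25) = 1 is s = 6, giving 78.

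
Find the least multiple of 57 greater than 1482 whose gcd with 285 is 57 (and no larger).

1539

gcd(k, 285) = 57 forces 57 | k; write k = 57s. Then gcd(57s, 57·5) = 57·gcd(s, 5), so need gcd(s, 5) = 1.
57s > 1482 gives s ≥ 27. The least s ≥ 27 coprime to 5 is 27, so k = 57·27 = 1539.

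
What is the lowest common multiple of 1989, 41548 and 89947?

1989 = 3² · 13 · 17; 41548 = 2² · 13 · 17 · 47; 89947 = 11 · 13 · 17 · 37
lcm takes max exponent of each prime: 2² · 3² · 11 · 13 · 17 · 37 · 47 = 152190324

152190324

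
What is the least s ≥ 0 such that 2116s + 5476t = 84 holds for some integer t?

308

gcd(2116, 5476) = 4 (Euclid: 5476 = 2·2116 + 1244; 2116 = 1·1244 + 872; 1244 = 1·872 + 372; 872 = 2·372 + 128; 372 = 2·128 + 116; 128 = 1·116 + 12; 116 = 9·12 + 8; 12 = 1·8 + 4; 8 = 2·4 + 0), and 4 | 84.
Extended Euclid: 2116·(471) + 5476·(-182) = 4. Scale by 21: s₀ = 9891.
General solution s = s₀ + 1369k; reducing mod 1369 gives s = 308 (and t = -119).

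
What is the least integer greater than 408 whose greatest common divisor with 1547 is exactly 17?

425

Multiples of 17 above 408: 17·25, 17·26, … . Need the cofactor coprime to 1547/17 = 91.
Checking s = 25, 26, … the first with gcd(s, 91) = 1 is s = 25, giving 425.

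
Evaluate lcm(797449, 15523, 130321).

12378800827

lcm(797449, 15523) = 797449·15523/gcd = 12378800827/361 = 34290307
lcm(34290307, 130321) = 34290307·130321/gcd = 4468747098547/361 = 12378800827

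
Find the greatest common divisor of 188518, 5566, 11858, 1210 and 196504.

242

gcd(188518, 5566): 188518 = 33·5566 + 4840; 5566 = 1·4840 + 726; 4840 = 6·726 + 484; 726 = 1·484 + 242; 484 = 2·242 + 0 → 242
gcd(242, 11858): 11858 = 49·242 + 0 → 242
gcd(242, 1210): 1210 = 5·242 + 0 → 242
gcd(242, 196504): 196504 = 812·242 + 0 → 242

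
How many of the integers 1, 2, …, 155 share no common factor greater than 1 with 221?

221 = 13·17. Inclusion–exclusion on these primes:
155 − ⌊155/13⌋ − ⌊155/17⌋ + ⌊155/221⌋ = 135

135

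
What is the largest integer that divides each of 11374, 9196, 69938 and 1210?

11374 = 2 · 11² · 47; 9196 = 2² · 11² · 19; 69938 = 2 · 11² · 17²; 1210 = 2 · 5 · 11²
gcd takes min exponent of each prime: 2 · 11² = 242

242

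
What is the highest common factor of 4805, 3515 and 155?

4805 = 5 · 31²; 3515 = 5 · 19 · 37; 155 = 5 · 31
gcd takes min exponent of each prime: 5 = 5

5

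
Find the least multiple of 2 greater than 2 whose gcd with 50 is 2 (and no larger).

gcd(k, 50) = 2 forces 2 | k; write k = 2s. Then gcd(2s, 2·25) = 2·gcd(s, 25), so need gcd(s, 25) = 1.
2s > 2 gives s ≥ 2. The least s ≥ 2 coprime to 25 is 2, so k = 2·2 = 4.

4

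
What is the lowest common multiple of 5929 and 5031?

29828799

5929 = 7² · 11²; 5031 = 3² · 13 · 43
max exponents: 3² · 7² · 11² · 13 · 43 = 29828799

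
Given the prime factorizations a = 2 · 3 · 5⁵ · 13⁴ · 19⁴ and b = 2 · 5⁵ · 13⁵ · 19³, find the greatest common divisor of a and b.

1224374368750

min exponent per shared prime: 2 · 5⁵ · 13⁴ · 19³ = 1224374368750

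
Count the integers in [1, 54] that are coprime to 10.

Prime factors of 10: 2, 5. Count integers ≤ 54 divisible by none of them.
By inclusion–exclusion: 54 − ⌊54/2⌋ − ⌊54/5⌋ + ⌊54/10⌋ = 22.

22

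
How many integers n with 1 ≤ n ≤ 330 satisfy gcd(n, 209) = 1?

209 = 11·19. Inclusion–exclusion on these primes:
330 − ⌊330/11⌋ − ⌊330/19⌋ + ⌊330/209⌋ = 284

284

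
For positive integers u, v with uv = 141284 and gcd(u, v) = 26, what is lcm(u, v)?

Since gcd(u,v)·lcm(u,v) = uv, lcm = 141284/26 = 5434.

5434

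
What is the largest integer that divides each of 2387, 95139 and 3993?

11

2387 = 7 · 11 · 31; 95139 = 3² · 11 · 31²; 3993 = 3 · 11³
gcd takes min exponent of each prime: 11 = 11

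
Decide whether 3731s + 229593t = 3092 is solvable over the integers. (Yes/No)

gcd(3731, 229593): 229593 = 61·3731 + 2002; 3731 = 1·2002 + 1729; 2002 = 1·1729 + 273; 1729 = 6·273 + 91; 273 = 3·91 + 0 → 91
91 does not divide 3092, so a solution does not exist.

No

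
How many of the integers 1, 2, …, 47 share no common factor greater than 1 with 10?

19

Prime factors of 10: 2, 5. Count integers ≤ 47 divisible by none of them.
By inclusion–exclusion: 47 − ⌊47/2⌋ − ⌊47/5⌋ + ⌊47/10⌋ = 19.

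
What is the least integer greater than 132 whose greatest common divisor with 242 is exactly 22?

154

gcd(t, 242) = 22 forces 22 | t; write t = 22s. Then gcd(22s, 22·11) = 22·gcd(s, 11), so need gcd(s, 11) = 1.
22s > 132 gives s ≥ 7. The least s ≥ 7 coprime to 11 is 7, so t = 22·7 = 154.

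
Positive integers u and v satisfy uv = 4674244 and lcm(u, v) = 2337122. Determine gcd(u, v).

gcd·lcm = product, so gcd = 4674244/2337122 = 2.

2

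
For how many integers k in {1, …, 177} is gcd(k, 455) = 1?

112

Prime factors of 455: 5, 7, 13. Count integers ≤ 177 divisible by none of them.
By inclusion–exclusion: 177 − ⌊177/5⌋ − ⌊177/7⌋ − ⌊177/13⌋ + ⌊177/35⌋ + ⌊177/65⌋ + ⌊177/91⌋ − ⌊177/455⌋ = 112.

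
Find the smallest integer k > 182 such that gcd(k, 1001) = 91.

273

1001 = 91·11. Any k with gcd(k, 1001) = 91 is a multiple of 91, say 91s, with s coprime to 11.
Need s > 182/91, so s ≥ 3. First s ≥ 3 with gcd(s, 11) = 1 is s = 3. Thus k = 91·3 = 273.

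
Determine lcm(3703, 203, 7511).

3973319

3703 = 7 · 23²; 203 = 7 · 29; 7511 = 7 · 29 · 37
lcm takes max exponent of each prime: 7 · 23² · 29 · 37 = 3973319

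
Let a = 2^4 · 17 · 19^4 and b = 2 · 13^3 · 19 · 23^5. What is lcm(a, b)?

max exponent per prime: 2^4 · 13^3 · 17 · 19^4 · 23^5 = 501247875436655152

501247875436655152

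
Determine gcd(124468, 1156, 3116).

4

gcd(124468, 1156): 124468 = 107·1156 + 776; 1156 = 1·776 + 380; 776 = 2·380 + 16; 380 = 23·16 + 12; 16 = 1·12 + 4; 12 = 3·4 + 0 → 4
gcd(4, 3116): 3116 = 779·4 + 0 → 4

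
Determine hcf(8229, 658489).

Euclid: 658489 = 80·8229 + 169; 8229 = 48·169 + 117; 169 = 1·117 + 52; 117 = 2·52 + 13; 52 = 4·13 + 0. Last nonzero remainder: 13.

13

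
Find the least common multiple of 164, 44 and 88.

lcm(164, 44) = 164·44/gcd = 7216/4 = 1804
lcm(1804, 88) = 1804·88/gcd = 158752/44 = 3608

3608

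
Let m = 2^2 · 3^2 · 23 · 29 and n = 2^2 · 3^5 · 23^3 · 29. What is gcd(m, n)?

24012

min exponent per shared prime: 2^2 · 3^2 · 23 · 29 = 24012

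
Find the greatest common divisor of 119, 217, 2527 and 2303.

gcd(119, 217): 217 = 1·119 + 98; 119 = 1·98 + 21; 98 = 4·21 + 14; 21 = 1·14 + 7; 14 = 2·7 + 0 → 7
gcd(7, 2527): 2527 = 361·7 + 0 → 7
gcd(7, 2303): 2303 = 329·7 + 0 → 7

7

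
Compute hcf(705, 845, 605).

705 = 3 · 5 · 47; 845 = 5 · 13²; 605 = 5 · 11²
gcd takes min exponent of each prime: 5 = 5

5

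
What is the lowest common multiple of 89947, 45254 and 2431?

lcm(89947, 45254) = 89947·45254/gcd = 4070461538/187 = 21767174
lcm(21767174, 2431) = 21767174·2431/gcd = 52915999994/2431 = 21767174

21767174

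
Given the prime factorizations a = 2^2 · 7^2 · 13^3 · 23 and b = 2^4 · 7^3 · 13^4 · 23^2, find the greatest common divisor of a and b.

min exponent per shared prime: 2^2 · 7^2 · 13^3 · 23 = 9904076

9904076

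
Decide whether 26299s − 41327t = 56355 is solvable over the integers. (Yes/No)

Yes

By Bézout, 26299s − 41327t = 56355 has integer solutions iff gcd(26299, 41327) | 56355.
Euclid: 41327 = 1·26299 + 15028; 26299 = 1·15028 + 11271; 15028 = 1·11271 + 3757; 11271 = 3·3757 + 0. gcd = 3757; 56355 mod 3757 = 0. Yes.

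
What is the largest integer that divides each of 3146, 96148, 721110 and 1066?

26

gcd(3146, 96148): 96148 = 30·3146 + 1768; 3146 = 1·1768 + 1378; 1768 = 1·1378 + 390; 1378 = 3·390 + 208; 390 = 1·208 + 182; 208 = 1·182 + 26; 182 = 7·26 + 0 → 26
gcd(26, 721110): 721110 = 27735·26 + 0 → 26
gcd(26, 1066): 1066 = 41·26 + 0 → 26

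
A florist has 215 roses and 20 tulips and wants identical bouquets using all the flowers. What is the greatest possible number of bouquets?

5

215 = 5 · 43
20 = 2² · 5
Common: 5 = 5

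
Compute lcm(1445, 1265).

365585

gcd first: 1445 = 1·1265 + 180; 1265 = 7·180 + 5; 180 = 36·5 + 0 → gcd = 5
lcm = 1445·1265/gcd = 1827925/5 = 365585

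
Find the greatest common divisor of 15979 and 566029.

Euclid: 566029 = 35·15979 + 6764; 15979 = 2·6764 + 2451; 6764 = 2·2451 + 1862; 2451 = 1·1862 + 589; 1862 = 3·589 + 95; 589 = 6·95 + 19; 95 = 5·19 + 0. Last nonzero remainder: 19.

19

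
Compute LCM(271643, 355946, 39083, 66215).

256047975370

271643 = 17 · 19 · 29²; 355946 = 2 · 17 · 19² · 29; 39083 = 11² · 17 · 19; 66215 = 5 · 17 · 19 · 41
lcm takes max exponent of each prime: 2 · 5 · 11² · 17 · 19² · 29² · 41 = 256047975370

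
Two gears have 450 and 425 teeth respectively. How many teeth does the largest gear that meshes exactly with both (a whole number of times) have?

25

Euclid: 450 = 1·425 + 25; 425 = 17·25 + 0. Last nonzero remainder: 25.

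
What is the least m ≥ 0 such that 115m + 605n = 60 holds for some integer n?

gcd(115, 605) = 5 (Euclid: 605 = 5·115 + 30; 115 = 3·30 + 25; 30 = 1·25 + 5; 25 = 5·5 + 0), and 5 | 60.
Extended Euclid: 115·(-21) + 605·(4) = 5. Scale by 12: m₀ = -252.
General solution m = m₀ + 121t; reducing mod 121 gives m = 111 (and n = -21).

111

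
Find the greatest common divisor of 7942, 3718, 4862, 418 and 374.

22

7942 = 2 · 11 · 19²; 3718 = 2 · 11 · 13²; 4862 = 2 · 11 · 13 · 17; 418 = 2 · 11 · 19; 374 = 2 · 11 · 17
gcd takes min exponent of each prime: 2 · 11 = 22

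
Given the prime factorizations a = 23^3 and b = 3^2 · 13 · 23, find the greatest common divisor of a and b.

min exponent per shared prime: 23 = 23

23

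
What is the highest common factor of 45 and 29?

45 = 3² · 5
29 = 29
Common: 1 = 1

1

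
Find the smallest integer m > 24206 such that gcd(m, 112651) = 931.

Multiples of 931 above 24206: 931·27, 931·28, … . Need the cofactor coprime to 112651/931 = 121.
Checking s = 27, 28, … the first with gcd(s, 121) = 1 is s = 27, giving 25137.

25137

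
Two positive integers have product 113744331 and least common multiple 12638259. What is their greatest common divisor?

9

From gcd × lcm = pq: gcd = 113744331 / 12638259 = 9.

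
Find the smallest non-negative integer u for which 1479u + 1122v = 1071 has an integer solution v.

3

gcd(1479, 1122) = 51 (Euclid: 1479 = 1·1122 + 357; 1122 = 3·357 + 51; 357 = 7·51 + 0), and 51 | 1071.
Extended Euclid: 1479·(-3) + 1122·(4) = 51. Scale by 21: u₀ = -63.
General solution u = u₀ + 22t; reducing mod 22 gives u = 3 (and v = -3).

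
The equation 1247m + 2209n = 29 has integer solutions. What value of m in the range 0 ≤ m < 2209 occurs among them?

411

Reduce mod 2209: 1247m ≡ 29 (mod 2209). With g = gcd(1247, 2209) = 1 dividing 29, divide through: 1247m ≡ 29 (mod 2209).
Since gcd(1247, 2209) = 1, m ≡ 29·(1247)⁻¹ ≡ 411 (mod 2209). Smallest non-negative: 411.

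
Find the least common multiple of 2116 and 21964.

gcd first: 21964 = 10·2116 + 804; 2116 = 2·804 + 508; 804 = 1·508 + 296; 508 = 1·296 + 212; 296 = 1·212 + 84; 212 = 2·84 + 44; 84 = 1·44 + 40; 44 = 1·40 + 4; 40 = 10·4 + 0 → gcd = 4
lcm = 2116·21964/gcd = 46475824/4 = 11618956

11618956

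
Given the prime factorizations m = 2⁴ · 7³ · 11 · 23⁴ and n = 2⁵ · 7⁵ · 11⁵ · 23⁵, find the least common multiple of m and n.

max exponent per prime: 2⁵ · 7⁵ · 11⁵ · 23⁵ = 557497320365371232

557497320365371232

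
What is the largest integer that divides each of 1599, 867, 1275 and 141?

3

1599 = 3 · 13 · 41; 867 = 3 · 17²; 1275 = 3 · 5² · 17; 141 = 3 · 47
gcd takes min exponent of each prime: 3 = 3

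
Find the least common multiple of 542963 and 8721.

gcd first: 542963 = 62·8721 + 2261; 8721 = 3·2261 + 1938; 2261 = 1·1938 + 323; 1938 = 6·323 + 0 → gcd = 323
lcm = 542963·8721/gcd = 4735180323/323 = 14660001

14660001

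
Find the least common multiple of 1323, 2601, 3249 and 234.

3588708942

1323 = 3³ · 7²; 2601 = 3² · 17²; 3249 = 3² · 19²; 234 = 2 · 3² · 13
lcm takes max exponent of each prime: 2 · 3³ · 7² · 13 · 17² · 19² = 3588708942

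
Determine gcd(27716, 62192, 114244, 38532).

676

27716 = 2² · 13² · 41; 62192 = 2⁴ · 13² · 23; 114244 = 2² · 13⁴; 38532 = 2² · 3 · 13² · 19
gcd takes min exponent of each prime: 2² · 13² = 676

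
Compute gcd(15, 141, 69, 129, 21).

3

15 = 3 · 5; 141 = 3 · 47; 69 = 3 · 23; 129 = 3 · 43; 21 = 3 · 7
gcd takes min exponent of each prime: 3 = 3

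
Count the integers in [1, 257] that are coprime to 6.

86

6 = 2·3. Inclusion–exclusion on these primes:
257 − ⌊257/2⌋ − ⌊257/3⌋ + ⌊257/6⌋ = 86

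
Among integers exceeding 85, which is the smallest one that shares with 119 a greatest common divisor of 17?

102

119 = 17·7. Any a with gcd(a, 119) = 17 is a multiple of 17, say 17s, with s coprime to 7.
Need s > 85/17, so s ≥ 6. First s ≥ 6 with gcd(s, 7) = 1 is s = 6. Thus a = 17·6 = 102.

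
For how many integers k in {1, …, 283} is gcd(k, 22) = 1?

Prime factors of 22: 2, 11. Count integers ≤ 283 divisible by none of them.
By inclusion–exclusion: 283 − ⌊283/2⌋ − ⌊283/11⌋ + ⌊283/22⌋ = 129.

129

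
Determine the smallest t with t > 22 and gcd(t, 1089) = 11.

44

gcd(t, 1089) = 11 forces 11 | t; write t = 11s. Then gcd(11s, 11·99) = 11·gcd(s, 99), so need gcd(s, 99) = 1.
11s > 22 gives s ≥ 3. The least s ≥ 3 coprime to 99 is 4, so t = 11·4 = 44.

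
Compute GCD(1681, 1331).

1

1681 = 41²
1331 = 11³
Common: 1 = 1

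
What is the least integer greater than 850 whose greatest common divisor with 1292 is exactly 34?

Multiples of 34 above 850: 34·26, 34·27, … . Need the cofactor coprime to 1292/34 = 38.
Checking s = 26, 27, … the first with gcd(s, 38) = 1 is s = 27, giving 918.

918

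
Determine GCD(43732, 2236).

43732 = 2² · 13 · 29²
2236 = 2² · 13 · 43
Common: 2² · 13 = 52

52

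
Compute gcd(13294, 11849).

289

Euclid: 13294 = 1·11849 + 1445; 11849 = 8·1445 + 289; 1445 = 5·289 + 0. Last nonzero remainder: 289.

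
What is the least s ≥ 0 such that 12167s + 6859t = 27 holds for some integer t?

gcd(12167, 6859) = 1 (Euclid: 12167 = 1·6859 + 5308; 6859 = 1·5308 + 1551; 5308 = 3·1551 + 655; 1551 = 2·655 + 241; 655 = 2·241 + 173; 241 = 1·173 + 68; 173 = 2·68 + 37; 68 = 1·37 + 31; 37 = 1·31 + 6; 31 = 5·6 + 1; 6 = 6·1 + 0), and 1 | 27.
Extended Euclid: 12167·(-1110) + 6859·(1969) = 1. Scale by 27: s₀ = -29970.
General solution s = s₀ + 6859k; reducing mod 6859 gives s = 4325 (and t = -7672).

4325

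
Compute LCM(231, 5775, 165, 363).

231 = 3 · 7 · 11; 5775 = 3 · 5² · 7 · 11; 165 = 3 · 5 · 11; 363 = 3 · 11²
lcm takes max exponent of each prime: 3 · 5² · 7 · 11² = 63525

63525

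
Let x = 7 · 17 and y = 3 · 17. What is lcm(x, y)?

357

max exponent per prime: 3 · 7 · 17 = 357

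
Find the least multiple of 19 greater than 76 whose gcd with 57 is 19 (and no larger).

Multiples of 19 above 76: 19·5, 19·6, … . Need the cofactor coprime to 57/19 = 3.
Checking s = 5, 6, … the first with gcd(s, 3) = 1 is s = 5, giving 95.

95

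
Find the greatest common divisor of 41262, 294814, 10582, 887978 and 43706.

26

gcd(41262, 294814): 294814 = 7·41262 + 5980; 41262 = 6·5980 + 5382; 5980 = 1·5382 + 598; 5382 = 9·598 + 0 → 598
gcd(598, 10582): 10582 = 17·598 + 416; 598 = 1·416 + 182; 416 = 2·182 + 52; 182 = 3·52 + 26; 52 = 2·26 + 0 → 26
gcd(26, 887978): 887978 = 34153·26 + 0 → 26
gcd(26, 43706): 43706 = 1681·26 + 0 → 26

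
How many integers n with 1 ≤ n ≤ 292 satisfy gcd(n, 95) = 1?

Prime factors of 95: 5, 19. Count integers ≤ 292 divisible by none of them.
By inclusion–exclusion: 292 − ⌊292/5⌋ − ⌊292/19⌋ + ⌊292/95⌋ = 222.

222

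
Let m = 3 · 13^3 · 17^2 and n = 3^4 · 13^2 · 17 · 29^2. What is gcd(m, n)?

8619

min exponent per shared prime: 3 · 13^2 · 17 = 8619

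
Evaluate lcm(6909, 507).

6909 = 3 · 7² · 47; 507 = 3 · 13²
max exponents: 3 · 7² · 13² · 47 = 1167621

1167621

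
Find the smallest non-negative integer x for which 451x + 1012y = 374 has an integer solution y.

Euclid: 1012 = 2·451 + 110; 451 = 4·110 + 11; 110 = 10·11 + 0 → gcd = 11; 374 = 11·34.
Back-substitution yields 451·(9) + 1012·(-4) = 11, so one solution is x = 9·34 = 306, y = -4·34 = -136.
Solutions in x differ by 1012/11 = 92; the one in [0, 92) is 306 mod 92 = 30.

30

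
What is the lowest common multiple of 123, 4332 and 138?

4085076

123 = 3 · 41; 4332 = 2² · 3 · 19²; 138 = 2 · 3 · 23
lcm takes max exponent of each prime: 2² · 3 · 19² · 23 · 41 = 4085076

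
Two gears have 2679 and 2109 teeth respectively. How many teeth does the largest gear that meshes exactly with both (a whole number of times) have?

57

Euclid: 2679 = 1·2109 + 570; 2109 = 3·570 + 399; 570 = 1·399 + 171; 399 = 2·171 + 57; 171 = 3·57 + 0. Last nonzero remainder: 57.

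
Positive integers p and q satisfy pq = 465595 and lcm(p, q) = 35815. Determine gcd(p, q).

From gcd × lcm = pq: gcd = 465595 / 35815 = 13.

13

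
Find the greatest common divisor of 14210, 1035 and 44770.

5

gcd(14210, 1035): 14210 = 13·1035 + 755; 1035 = 1·755 + 280; 755 = 2·280 + 195; 280 = 1·195 + 85; 195 = 2·85 + 25; 85 = 3·25 + 10; 25 = 2·10 + 5; 10 = 2·5 + 0 → 5
gcd(5, 44770): 44770 = 8954·5 + 0 → 5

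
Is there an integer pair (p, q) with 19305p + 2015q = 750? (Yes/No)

By Bézout, 19305p + 2015q = 750 has integer solutions iff gcd(19305, 2015) | 750.
Euclid: 19305 = 9·2015 + 1170; 2015 = 1·1170 + 845; 1170 = 1·845 + 325; 845 = 2·325 + 195; 325 = 1·195 + 130; 195 = 1·130 + 65; 130 = 2·65 + 0. gcd = 65; 750 mod 65 = 35. No.

No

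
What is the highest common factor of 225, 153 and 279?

225 = 3² · 5²; 153 = 3² · 17; 279 = 3² · 31
gcd takes min exponent of each prime: 3² = 9

9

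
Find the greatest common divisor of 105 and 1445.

5

105 = 3 · 5 · 7
1445 = 5 · 17²
Common: 5 = 5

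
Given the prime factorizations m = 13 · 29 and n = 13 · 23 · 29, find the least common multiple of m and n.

max exponent per prime: 13 · 23 · 29 = 8671

8671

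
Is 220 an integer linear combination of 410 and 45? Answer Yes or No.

Yes

By Bézout, 410x − 45y = 220 has integer solutions iff gcd(410, 45) | 220.
Euclid: 410 = 9·45 + 5; 45 = 9·5 + 0. gcd = 5; 220 mod 5 = 0. Yes.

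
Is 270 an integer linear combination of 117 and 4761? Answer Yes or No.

gcd(117, 4761): 4761 = 40·117 + 81; 117 = 1·81 + 36; 81 = 2·36 + 9; 36 = 4·9 + 0 → 9
9 divides 270, so a solution exists.

Yes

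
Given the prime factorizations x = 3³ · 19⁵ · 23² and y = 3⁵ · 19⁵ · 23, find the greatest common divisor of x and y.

1537657479

min exponent per shared prime: 3³ · 19⁵ · 23 = 1537657479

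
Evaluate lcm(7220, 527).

gcd first: 7220 = 13·527 + 369; 527 = 1·369 + 158; 369 = 2·158 + 53; 158 = 2·53 + 52; 53 = 1·52 + 1; 52 = 52·1 + 0 → gcd = 1
lcm = 7220·527/gcd = 3804940/1 = 3804940

3804940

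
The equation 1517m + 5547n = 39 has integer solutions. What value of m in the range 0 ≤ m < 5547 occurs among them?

3024

gcd(1517, 5547) = 1 (Euclid: 5547 = 3·1517 + 996; 1517 = 1·996 + 521; 996 = 1·521 + 475; 521 = 1·475 + 46; 475 = 10·46 + 15; 46 = 3·15 + 1; 15 = 15·1 + 0), and 1 | 39.
Extended Euclid: 1517·(362) + 5547·(-99) = 1. Scale by 39: m₀ = 14118.
General solution m = m₀ + 5547t; reducing mod 5547 gives m = 3024 (and n = -827).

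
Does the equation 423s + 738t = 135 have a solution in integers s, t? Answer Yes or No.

By Bézout, 423s + 738t = 135 has integer solutions iff gcd(423, 738) | 135.
Euclid: 738 = 1·423 + 315; 423 = 1·315 + 108; 315 = 2·108 + 99; 108 = 1·99 + 9; 99 = 11·9 + 0. gcd = 9; 135 mod 9 = 0. Yes.

Yes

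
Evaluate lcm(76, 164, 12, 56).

130872

76 = 2² · 19; 164 = 2² · 41; 12 = 2² · 3; 56 = 2³ · 7
lcm takes max exponent of each prime: 2³ · 3 · 7 · 19 · 41 = 130872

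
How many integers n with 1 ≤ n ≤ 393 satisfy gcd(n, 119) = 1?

Prime factors of 119: 7, 17. Count integers ≤ 393 divisible by none of them.
By inclusion–exclusion: 393 − ⌊393/7⌋ − ⌊393/17⌋ + ⌊393/119⌋ = 317.

317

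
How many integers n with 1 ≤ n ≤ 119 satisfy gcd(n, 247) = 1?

Prime factors of 247: 13, 19. Count integers ≤ 119 divisible by none of them.
By inclusion–exclusion: 119 − ⌊119/13⌋ − ⌊119/19⌋ + ⌊119/247⌋ = 104.

104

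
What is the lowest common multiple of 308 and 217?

308 = 2² · 7 · 11; 217 = 7 · 31
max exponents: 2² · 7 · 11 · 31 = 9548

9548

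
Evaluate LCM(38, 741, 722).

38 = 2 · 19; 741 = 3 · 13 · 19; 722 = 2 · 19²
lcm takes max exponent of each prime: 2 · 3 · 13 · 19² = 28158

28158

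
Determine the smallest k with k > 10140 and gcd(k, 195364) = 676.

10816

195364 = 676·289. Any k with gcd(k, 195364) = 676 is a multiple of 676, say 676s, with s coprime to 289.
Need s > 10140/676, so s ≥ 16. First s ≥ 16 with gcd(s, 289) = 1 is s = 16. Thus k = 676·16 = 10816.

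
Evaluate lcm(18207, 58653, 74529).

18207 = 3² · 7 · 17²; 58653 = 3² · 7³ · 19; 74529 = 3² · 7² · 13²
lcm takes max exponent of each prime: 3² · 7³ · 13² · 17² · 19 = 2864671173

2864671173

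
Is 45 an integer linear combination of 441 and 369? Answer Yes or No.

By Bézout, 441u − 369v = 45 has integer solutions iff gcd(441, 369) | 45.
Euclid: 441 = 1·369 + 72; 369 = 5·72 + 9; 72 = 8·9 + 0. gcd = 9; 45 mod 9 = 0. Yes.

Yes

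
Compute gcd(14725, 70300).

14725 = 5² · 19 · 31
70300 = 2² · 5² · 19 · 37
Common: 5² · 19 = 475

475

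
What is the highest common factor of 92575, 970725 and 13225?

gcd(92575, 970725): 970725 = 10·92575 + 44975; 92575 = 2·44975 + 2625; 44975 = 17·2625 + 350; 2625 = 7·350 + 175; 350 = 2·175 + 0 → 175
gcd(175, 13225): 13225 = 75·175 + 100; 175 = 1·100 + 75; 100 = 1·75 + 25; 75 = 3·25 + 0 → 25

25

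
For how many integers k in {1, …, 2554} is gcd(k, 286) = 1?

Prime factors of 286: 2, 11, 13. Count integers ≤ 2554 divisible by none of them.
By inclusion–exclusion: 2554 − ⌊2554/2⌋ − ⌊2554/11⌋ − ⌊2554/13⌋ + ⌊2554/22⌋ + ⌊2554/26⌋ + ⌊2554/143⌋ − ⌊2554/286⌋ = 1072.

1072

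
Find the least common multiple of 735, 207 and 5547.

93772035

735 = 3 · 5 · 7²; 207 = 3² · 23; 5547 = 3 · 43²
lcm takes max exponent of each prime: 3² · 5 · 7² · 23 · 43² = 93772035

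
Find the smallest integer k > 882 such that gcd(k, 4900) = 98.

1078

4900 = 98·50. Any k with gcd(k, 4900) = 98 is a multiple of 98, say 98s, with s coprime to 50.
Need s > 882/98, so s ≥ 10. First s ≥ 10 with gcd(s, 50) = 1 is s = 11. Thus k = 98·11 = 1078.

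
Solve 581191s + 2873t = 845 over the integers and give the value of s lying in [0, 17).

Reduce mod 2873: 581191s ≡ 845 (mod 2873). With g = gcd(581191, 2873) = 169 dividing 845, divide through: 3439s ≡ 5 (mod 17).
Since gcd(3439, 17) = 1, s ≡ 5·(3439)⁻¹ ≡ 1 (mod 17). Smallest non-negative: 1.

1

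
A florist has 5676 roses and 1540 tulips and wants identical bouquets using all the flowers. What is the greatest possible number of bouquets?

5676 = 2² · 3 · 11 · 43
1540 = 2² · 5 · 7 · 11
Common: 2² · 11 = 44

44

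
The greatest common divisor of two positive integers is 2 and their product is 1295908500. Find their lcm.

gcd·lcm = product, so lcm = 1295908500/2 = 647954250.

647954250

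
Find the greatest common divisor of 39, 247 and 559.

13

gcd(39, 247): 247 = 6·39 + 13; 39 = 3·13 + 0 → 13
gcd(13, 559): 559 = 43·13 + 0 → 13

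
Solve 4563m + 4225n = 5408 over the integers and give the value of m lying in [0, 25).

gcd(4563, 4225) = 169 (Euclid: 4563 = 1·4225 + 338; 4225 = 12·338 + 169; 338 = 2·169 + 0), and 169 | 5408.
Extended Euclid: 4563·(-12) + 4225·(13) = 169. Scale by 32: m₀ = -384.
General solution m = m₀ + 25t; reducing mod 25 gives m = 16 (and n = -16).

16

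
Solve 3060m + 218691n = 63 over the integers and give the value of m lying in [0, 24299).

Reduce mod 218691: 3060m ≡ 63 (mod 218691). With g = gcd(3060, 218691) = 9 dividing 63, divide through: 340m ≡ 7 (mod 24299).
Since gcd(340, 24299) = 1, m ≡ 7·(340)⁻¹ ≡ 3359 (mod 24299). Smallest non-negative: 3359.

3359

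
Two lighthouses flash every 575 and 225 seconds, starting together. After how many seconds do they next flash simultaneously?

5175

gcd first: 575 = 2·225 + 125; 225 = 1·125 + 100; 125 = 1·100 + 25; 100 = 4·25 + 0 → gcd = 25
lcm = 575·225/gcd = 129375/25 = 5175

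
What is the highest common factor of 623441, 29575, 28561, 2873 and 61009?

gcd(623441, 29575): 623441 = 21·29575 + 2366; 29575 = 12·2366 + 1183; 2366 = 2·1183 + 0 → 1183
gcd(1183, 28561): 28561 = 24·1183 + 169; 1183 = 7·169 + 0 → 169
gcd(169, 2873): 2873 = 17·169 + 0 → 169
gcd(169, 61009): 61009 = 361·169 + 0 → 169

169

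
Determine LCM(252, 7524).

52668

gcd first: 7524 = 29·252 + 216; 252 = 1·216 + 36; 216 = 6·36 + 0 → gcd = 36
lcm = 252·7524/gcd = 1896048/36 = 52668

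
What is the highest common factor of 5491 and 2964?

5491 = 17² · 19
2964 = 2² · 3 · 13 · 19
Common: 19 = 19

19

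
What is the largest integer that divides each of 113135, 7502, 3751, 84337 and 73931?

113135 = 5 · 11³ · 17; 7502 = 2 · 11² · 31; 3751 = 11² · 31; 84337 = 11² · 17 · 41; 73931 = 11² · 13 · 47
gcd takes min exponent of each prime: 11² = 121

121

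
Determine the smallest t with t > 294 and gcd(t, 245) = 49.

343

Multiples of 49 above 294: 49·7, 49·8, … . Need the cofactor coprime to 245/49 = 5.
Checking s = 7, 8, … the first with gcd(s, 5) = 1 is s = 7, giving 343.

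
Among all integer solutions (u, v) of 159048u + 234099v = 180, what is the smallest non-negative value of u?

11828

gcd(159048, 234099) = 9 (Euclid: 234099 = 1·159048 + 75051; 159048 = 2·75051 + 8946; 75051 = 8·8946 + 3483; 8946 = 2·3483 + 1980; 3483 = 1·1980 + 1503; 1980 = 1·1503 + 477; 1503 = 3·477 + 72; 477 = 6·72 + 45; 72 = 1·45 + 27; 45 = 1·27 + 18; 27 = 1·18 + 9; 18 = 2·9 + 0), and 9 | 180.
Extended Euclid: 159048·(-9813) + 234099·(6667) = 9. Scale by 20: u₀ = -196260.
General solution u = u₀ + 26011t; reducing mod 26011 gives u = 11828 (and v = -8036).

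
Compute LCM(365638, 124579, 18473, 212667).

827423071566

365638 = 2 · 7³ · 13 · 41; 124579 = 7 · 13 · 37²; 18473 = 7² · 13 · 29; 212667 = 3 · 7 · 13 · 19 · 41
lcm takes max exponent of each prime: 2 · 3 · 7³ · 13 · 19 · 29 · 37² · 41 = 827423071566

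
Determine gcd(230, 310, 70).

230 = 2 · 5 · 23; 310 = 2 · 5 · 31; 70 = 2 · 5 · 7
gcd takes min exponent of each prime: 2 · 5 = 10

10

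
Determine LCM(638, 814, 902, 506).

22260458

638 = 2 · 11 · 29; 814 = 2 · 11 · 37; 902 = 2 · 11 · 41; 506 = 2 · 11 · 23
lcm takes max exponent of each prime: 2 · 11 · 23 · 29 · 37 · 41 = 22260458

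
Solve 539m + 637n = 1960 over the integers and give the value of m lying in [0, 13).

gcd(539, 637) = 49 (Euclid: 637 = 1·539 + 98; 539 = 5·98 + 49; 98 = 2·49 + 0), and 49 | 1960.
Extended Euclid: 539·(6) + 637·(-5) = 49. Scale by 40: m₀ = 240.
General solution m = m₀ + 13t; reducing mod 13 gives m = 6 (and n = -2).

6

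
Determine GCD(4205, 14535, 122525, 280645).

5

gcd(4205, 14535): 14535 = 3·4205 + 1920; 4205 = 2·1920 + 365; 1920 = 5·365 + 95; 365 = 3·95 + 80; 95 = 1·80 + 15; 80 = 5·15 + 5; 15 = 3·5 + 0 → 5
gcd(5, 122525): 122525 = 24505·5 + 0 → 5
gcd(5, 280645): 280645 = 56129·5 + 0 → 5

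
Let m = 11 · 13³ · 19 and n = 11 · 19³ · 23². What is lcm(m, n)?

87687808637

max exponent per prime: 11 · 13³ · 19³ · 23² = 87687808637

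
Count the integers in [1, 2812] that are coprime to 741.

Prime factors of 741: 3, 13, 19. Count integers ≤ 2812 divisible by none of them.
By inclusion–exclusion: 2812 − ⌊2812/3⌋ − ⌊2812/13⌋ − ⌊2812/19⌋ + ⌊2812/39⌋ + ⌊2812/57⌋ + ⌊2812/247⌋ − ⌊2812/741⌋ = 1640.

1640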